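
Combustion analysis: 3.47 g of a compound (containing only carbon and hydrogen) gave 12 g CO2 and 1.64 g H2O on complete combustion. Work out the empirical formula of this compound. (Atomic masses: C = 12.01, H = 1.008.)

mol C = 12 / 44.01 = 0.2727; mass C = 0.2727 × 12.01 = 3.275 g
mol H = 2 × (1.64 / 18.02) = 0.1820; mass H = 0.1820 × 1.008 = 0.1835 g
Ratios (÷ 0.182): C 1.498, H 1.000
×2: C 3.00, H 2.00 → C3H2

C3H2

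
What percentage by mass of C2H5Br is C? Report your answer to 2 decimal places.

22.04%

Molar mass = 2(12.01) + 5(1.008) + 1(79.90) = 108.960 g/mol
Mass of C per mole = 2 × 12.01 = 24.020 g
% C = 24.020 / 108.960 × 100 = 22.04%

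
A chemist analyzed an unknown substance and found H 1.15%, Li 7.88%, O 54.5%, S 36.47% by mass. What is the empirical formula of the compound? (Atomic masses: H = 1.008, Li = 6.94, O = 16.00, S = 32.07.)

HLiO3S

Assume 100 g: 1.15 g H, 7.88 g Li, 54.5 g O, 36.47 g S.
n(H) = 1.15/1.008 = 1.141, n(Li) = 7.88/6.94 = 1.135, n(O) = 54.5/16.00 = 3.406, n(S) = 36.47/32.07 = 1.137
Smallest is Li at 1.135 mol; normalising gives H 1.005, Li 1.000, O 3.000, S 1.002
Ratio ≈ 1:1:3:1, so the empirical formula is HLiO3S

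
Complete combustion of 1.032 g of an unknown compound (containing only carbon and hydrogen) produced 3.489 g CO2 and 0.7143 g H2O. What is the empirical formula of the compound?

mol C = 3.489 / 44.01 = 0.07928; mass C = 0.07928 × 12.01 = 0.9521 g
mol H = 2 × (0.7143 / 18.02) = 0.07928; mass H = 0.07928 × 1.008 = 0.07991 g
Ratios (÷ 0.07928): C 1.000, H 1.000
≈ 1:1 → CH

CH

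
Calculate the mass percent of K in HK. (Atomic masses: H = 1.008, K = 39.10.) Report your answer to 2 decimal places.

97.49%

Molar mass = 1(1.008) + 1(39.10) = 40.108 g/mol
Mass of K per mole = 1 × 39.10 = 39.100 g
% K = 39.100 / 40.108 × 100 = 97.49%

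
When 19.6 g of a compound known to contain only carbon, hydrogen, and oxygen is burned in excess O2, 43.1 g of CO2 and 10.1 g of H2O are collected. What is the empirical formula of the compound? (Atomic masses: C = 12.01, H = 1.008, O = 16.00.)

mol C = 43.1 / 44.01 = 0.9793; mass C = 0.9793 × 12.01 = 11.76 g
mol H = 2 × (10.1 / 18.02) = 1.121; mass H = 1.121 × 1.008 = 1.130 g
mass O = 19.6 − (12.89) = 6.708 g → mol O = 0.4193
Smallest is O at 0.4193 mol; normalising gives C 2.336, H 2.674, O 1.000
Scaling by 3: C 7.01, H 8.02, O 3.00 → C7H8O3

C7H8O3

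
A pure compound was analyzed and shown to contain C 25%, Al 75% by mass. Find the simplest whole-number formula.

C3Al4

Assume 100 g: 25 g C, 75 g Al.
C: 25 g ÷ 12.01 g/mol = 2.082 mol
Al: 75 g ÷ 26.98 g/mol = 2.78 mol
Ratios (÷ 2.082): C 1.000, Al 1.335
Multiply by 3: C 3.00, Al 4.01 → C3Al4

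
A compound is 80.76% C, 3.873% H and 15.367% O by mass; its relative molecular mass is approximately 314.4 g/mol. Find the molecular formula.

Assume 100 g: 80.76 g C, 3.873 g H, 15.367 g O.
n(C) = 80.76/12.01 = 6.724, n(H) = 3.873/1.008 = 3.842, n(O) = 15.367/16.00 = 0.9604
Smallest is O at 0.9604 mol; normalising gives C 7.001, H 4.001, O 1.000
≈ 7:4:1 → C7H4O
Empirical-formula mass = 104.10 g/mol
n = 314.4 / 104.10 = 3.02 ≈ 3
Molecular formula = (C7H4O)×3 = C21H12O3

C21H12O3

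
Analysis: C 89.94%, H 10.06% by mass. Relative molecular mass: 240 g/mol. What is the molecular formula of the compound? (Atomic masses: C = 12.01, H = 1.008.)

C18H24

Assume 100 g: 89.94 g C, 10.06 g H.
C: 89.94 g ÷ 12.01 g/mol = 7.489 mol
H: 10.06 g ÷ 1.008 g/mol = 9.98 mol
Smallest is C at 7.489 mol; normalising gives C 1.000, H 1.333
Scaling by 3: C 3.00, H 4.00 → C3H4
Empirical-formula mass = 40.06 g/mol
n = 240 / 40.06 = 5.99 ≈ 6
Molecular formula = (C3H4)×6 = C18H24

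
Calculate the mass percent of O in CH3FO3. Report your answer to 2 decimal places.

58.51%

Molar mass = 1(12.01) + 3(1.008) + 1(19.00) + 3(16.00) = 82.034 g/mol
Mass of O per mole = 3 × 16.00 = 48.000 g
% O = 48.000 / 82.034 × 100 = 58.51%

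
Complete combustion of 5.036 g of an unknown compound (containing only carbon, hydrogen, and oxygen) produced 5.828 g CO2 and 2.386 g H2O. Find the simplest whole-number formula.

C2H4O3

mol C = 5.828 / 44.01 = 0.1324; mass C = 0.1324 × 12.01 = 1.590 g
mol H = 2 × (2.386 / 18.02) = 0.2648; mass H = 0.2648 × 1.008 = 0.2669 g
mass O = 5.036 − (1.857) = 3.179 g → mol O = 0.1987
Smallest is C at 0.1324 mol; normalising gives C 1.000, H 2.000, O 1.500
×2: C 2.00, H 4.00, O 3.00 → C2H4O3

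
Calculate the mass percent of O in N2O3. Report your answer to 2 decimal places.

Molar mass = 2(14.01) + 3(16.00) = 76.020 g/mol
Mass of O per mole = 3 × 16.00 = 48.000 g
% O = 48.000 / 76.020 × 100 = 63.14%

63.14%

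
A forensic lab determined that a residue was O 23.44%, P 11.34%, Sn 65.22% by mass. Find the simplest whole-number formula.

Assume 100 g: 23.44 g O, 11.34 g P, 65.22 g Sn.
Moles — O: 23.44 / 16.00 = 1.465 mol; P: 11.34 / 30.97 = 0.3662 mol; Sn: 65.22 / 118.71 = 0.5494 mol
Divide by the smallest (0.3662 mol P): O 4.001, P 1.000, Sn 1.500
×2: O 8.00, P 2.00, Sn 3.00 → O8P2Sn3

O8P2Sn3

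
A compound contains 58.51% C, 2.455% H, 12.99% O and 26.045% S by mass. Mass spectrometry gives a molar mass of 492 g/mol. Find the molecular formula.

C24H12O4S4

Assume 100 g: 58.51 g C, 2.455 g H, 12.99 g O, 26.045 g S.
Moles — C: 58.51 / 12.01 = 4.872 mol; H: 2.455 / 1.008 = 2.436 mol; O: 12.99 / 16.00 = 0.8119 mol; S: 26.045 / 32.07 = 0.8121 mol
Divide by the smallest (0.8119 mol O): C 6.001, H 3.000, O 1.000, S 1.000
→ C6H3OS
Empirical-formula mass = 123.15 g/mol
n = 492 / 123.15 = 3.99 ≈ 4
Molecular formula = (C6H3OS)×4 = C24H12O4S4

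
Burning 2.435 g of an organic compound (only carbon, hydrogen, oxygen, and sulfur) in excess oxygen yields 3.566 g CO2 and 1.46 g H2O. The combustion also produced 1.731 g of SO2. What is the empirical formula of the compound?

C3H6OS

mol C = 3.566 / 44.01 = 0.08103; mass C = 0.08103 × 12.01 = 0.9731 g
mol H = 2 × (1.46 / 18.02) = 0.1620; mass H = 0.1620 × 1.008 = 0.1633 g
mol S = 1.731 / 64.07 = 0.02702; mass S = 0.8664 g
mass O = 2.435 − (2.003) = 0.4321 g → mol O = 0.02701
Smallest is O at 0.02701 mol; normalising gives C 3.000, H 6.000, O 1.000, S 1.000
→ C3H6OS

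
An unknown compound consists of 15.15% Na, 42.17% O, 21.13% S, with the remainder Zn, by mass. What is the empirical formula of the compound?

Na2O8S2Zn

Assume 100 g: 15.15 g Na, 42.17 g O, 21.13 g S, 21.55 g Zn.
Moles — Na: 15.15 / 22.99 = 0.659 mol; O: 42.17 / 16.00 = 2.636 mol; S: 21.13 / 32.07 = 0.6589 mol; Zn: 21.55 / 65.38 = 0.3296 mol
Ratios (÷ 0.3296): Na 1.999, O 7.996, S 1.999, Zn 1.000
Ratio ≈ 2:8:2:1, so the empirical formula is Na2O8S2Zn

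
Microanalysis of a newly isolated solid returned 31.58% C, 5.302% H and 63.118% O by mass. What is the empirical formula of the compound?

Assume 100 g: 31.58 g C, 5.302 g H, 63.118 g O.
Moles — C: 31.58 / 12.01 = 2.629 mol; H: 5.302 / 1.008 = 5.26 mol; O: 63.118 / 16.00 = 3.945 mol
Ratios (÷ 2.629): C 1.000, H 2.000, O 1.500
×2: C 2.00, H 4.00, O 3.00 → C2H4O3

C2H4O3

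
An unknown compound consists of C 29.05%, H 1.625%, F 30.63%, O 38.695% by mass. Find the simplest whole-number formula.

Assume 100 g: 29.05 g C, 1.625 g H, 30.63 g F, 38.695 g O.
Moles — C: 29.05 / 12.01 = 2.419 mol; H: 1.625 / 1.008 = 1.612 mol; F: 30.63 / 19.00 = 1.612 mol; O: 38.695 / 16.00 = 2.418 mol
Divide by the smallest (1.612 mol H): C 1.500, H 1.000, F 1.000, O 1.500
Multiply by 2: C 3.00, H 2.00, F 2.00, O 3.00 → C3H2F2O3

C3H2F2O3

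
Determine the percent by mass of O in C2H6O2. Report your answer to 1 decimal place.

51.6%

Molar mass = 2(12.01) + 6(1.008) + 2(16.00) = 62.068 g/mol
Mass of O per mole = 2 × 16.00 = 32.000 g
% O = 32.000 / 62.068 × 100 = 51.6%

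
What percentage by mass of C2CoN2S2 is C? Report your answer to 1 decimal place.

Molar mass = 2(12.01) + 1(58.93) + 2(14.01) + 2(32.07) = 175.110 g/mol
Mass of C per mole = 2 × 12.01 = 24.020 g
% C = 24.020 / 175.110 × 100 = 13.7%

13.7%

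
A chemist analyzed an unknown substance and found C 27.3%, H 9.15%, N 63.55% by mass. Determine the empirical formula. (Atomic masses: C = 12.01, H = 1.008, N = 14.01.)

CH4N2

Assume 100 g: 27.3 g C, 9.15 g H, 63.55 g N.
n(C) = 27.3/12.01 = 2.273, n(H) = 9.15/1.008 = 9.077, n(N) = 63.55/14.01 = 4.536
Divide by the smallest (2.273 mol C): C 1.000, H 3.993, N 1.996
Ratio ≈ 1:4:2, so the empirical formula is CH4N2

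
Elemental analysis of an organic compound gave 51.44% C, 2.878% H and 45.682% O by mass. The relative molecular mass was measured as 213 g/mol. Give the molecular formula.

C9H6O6

Assume 100 g: 51.44 g C, 2.878 g H, 45.682 g O.
Moles — C: 51.44 / 12.01 = 4.283 mol; H: 2.878 / 1.008 = 2.855 mol; O: 45.682 / 16.00 = 2.855 mol
Ratios (÷ 2.855): C 1.500, H 1.000, O 1.000
×2: C 3.00, H 2.00, O 2.00 → C3H2O2
Empirical-formula mass = 70.05 g/mol
n = 213 / 70.05 = 3.04 ≈ 3
Molecular formula = (C3H2O2)×3 = C9H6O6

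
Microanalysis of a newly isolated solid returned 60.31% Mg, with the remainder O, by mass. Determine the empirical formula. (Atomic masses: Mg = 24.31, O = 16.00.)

Assume 100 g: 60.31 g Mg, 39.69 g O.
Moles — Mg: 60.31 / 24.31 = 2.481 mol; O: 39.69 / 16.00 = 2.481 mol
Ratios (÷ 2.481): Mg 1.000, O 1.000
Ratio ≈ 1:1, so the empirical formula is MgO

MgO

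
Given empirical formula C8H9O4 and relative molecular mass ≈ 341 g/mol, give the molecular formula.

C16H18O8

Empirical-formula mass = 169.15 g/mol
n = 341 / 169.15 = 2.02 ≈ 2
Molecular formula = (C8H9O4)2 = C16H18O8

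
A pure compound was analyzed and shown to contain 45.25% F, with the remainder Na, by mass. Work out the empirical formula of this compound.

Assume 100 g: 45.25 g F, 54.75 g Na.
F: 45.25 g ÷ 19.00 g/mol = 2.382 mol
Na: 54.75 g ÷ 22.99 g/mol = 2.381 mol
Smallest is Na at 2.381 mol; normalising gives F 1.000, Na 1.000
→ FNa

FNa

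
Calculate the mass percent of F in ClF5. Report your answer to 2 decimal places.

72.82%

Molar mass = 1(35.45) + 5(19.00) = 130.450 g/mol
Mass of F per mole = 5 × 19.00 = 95.000 g
% F = 95.000 / 130.450 × 100 = 72.82%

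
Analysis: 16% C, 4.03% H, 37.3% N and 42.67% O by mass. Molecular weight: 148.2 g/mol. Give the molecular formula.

C2H6N4O4

Assume 100 g: 16 g C, 4.03 g H, 37.3 g N, 42.67 g O.
n(C) = 16/12.01 = 1.332, n(H) = 4.03/1.008 = 3.998, n(N) = 37.3/14.01 = 2.662, n(O) = 42.67/16.00 = 2.667
Smallest is C at 1.332 mol; normalising gives C 1.000, H 3.001, N 1.998, O 2.002
≈ 1:3:2:2 → CH3N2O2
Empirical-formula mass = 75.05 g/mol
n = 148.2 / 75.05 = 1.97 ≈ 2
Molecular formula = (CH3N2O2)×2 = C2H6N4O4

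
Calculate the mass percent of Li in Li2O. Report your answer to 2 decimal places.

Molar mass = 2(6.94) + 1(16.00) = 29.880 g/mol
Mass of Li per mole = 2 × 6.94 = 13.880 g
% Li = 13.880 / 29.880 × 100 = 46.45%

46.45%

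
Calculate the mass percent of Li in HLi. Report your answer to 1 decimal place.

87.3%

Molar mass = 1(1.008) + 1(6.94) = 7.948 g/mol
Mass of Li per mole = 1 × 6.94 = 6.940 g
% Li = 6.940 / 7.948 × 100 = 87.3%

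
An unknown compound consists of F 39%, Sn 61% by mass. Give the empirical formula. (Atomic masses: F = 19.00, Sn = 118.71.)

Assume 100 g: 39 g F, 61 g Sn.
F: 39 g ÷ 19.00 g/mol = 2.053 mol
Sn: 61 g ÷ 118.71 g/mol = 0.5139 mol
Ratios (÷ 0.5139): F 3.995, Sn 1.000
Ratio ≈ 4:1, so the empirical formula is F4Sn

F4Sn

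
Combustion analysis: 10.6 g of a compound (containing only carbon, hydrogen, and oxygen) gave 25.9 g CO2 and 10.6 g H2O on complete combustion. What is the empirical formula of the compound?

mol C = 25.9 / 44.01 = 0.5885; mass C = 0.5885 × 12.01 = 7.068 g
mol H = 2 × (10.6 / 18.02) = 1.176; mass H = 1.176 × 1.008 = 1.186 g
mass O = 10.6 − (8.254) = 2.346 g → mol O = 0.1466
Ratios (÷ 0.1466): C 4.013, H 8.023, O 1.000
→ C4H8O

C4H8O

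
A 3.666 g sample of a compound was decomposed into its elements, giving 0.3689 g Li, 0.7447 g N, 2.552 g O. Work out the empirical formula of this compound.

LiNO3

Moles — Li: 0.3689 / 6.94 = 0.05316 mol; N: 0.7447 / 14.01 = 0.05315 mol; O: 2.552 / 16.00 = 0.1595 mol
Divide by the smallest (0.05315 mol N): Li 1.000, N 1.000, O 3.001
→ LiNO3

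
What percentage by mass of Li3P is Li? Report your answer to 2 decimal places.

40.20%

Molar mass = 3(6.94) + 1(30.97) = 51.790 g/mol
Mass of Li per mole = 3 × 6.94 = 20.820 g
% Li = 20.820 / 51.790 × 100 = 40.20%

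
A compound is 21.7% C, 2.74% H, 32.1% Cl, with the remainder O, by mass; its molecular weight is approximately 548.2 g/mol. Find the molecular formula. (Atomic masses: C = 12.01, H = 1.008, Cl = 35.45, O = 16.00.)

Assume 100 g: 21.7 g C, 2.74 g H, 32.1 g Cl, 43.46 g O.
n(C) = 21.7/12.01 = 1.807, n(H) = 2.74/1.008 = 2.718, n(Cl) = 32.1/35.45 = 0.9055, n(O) = 43.46/16.00 = 2.716
Smallest is Cl at 0.9055 mol; normalising gives C 1.995, H 3.002, Cl 1.000, O 3.000
≈ 2:3:1:3 → C2H3ClO3
Empirical-formula mass = 110.49 g/mol
n = 548.2 / 110.49 = 4.96 ≈ 5
Molecular formula = (C2H3ClO3)×5 = C10H15Cl5O15

C10H15Cl5O15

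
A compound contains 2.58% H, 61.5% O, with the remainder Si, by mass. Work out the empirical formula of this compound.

Assume 100 g: 2.58 g H, 61.5 g O, 35.92 g Si.
n(H) = 2.58/1.008 = 2.56, n(O) = 61.5/16.00 = 3.844, n(Si) = 35.92/28.09 = 1.279
Smallest is Si at 1.279 mol; normalising gives H 2.002, O 3.006, Si 1.000
Ratio ≈ 2:3:1, so the empirical formula is H2O3Si

H2O3Si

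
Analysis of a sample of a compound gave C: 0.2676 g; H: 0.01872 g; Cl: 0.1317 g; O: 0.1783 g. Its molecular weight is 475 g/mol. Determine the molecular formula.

C18H15Cl3O9

C: 0.2676 g ÷ 12.01 g/mol = 0.02228 mol
H: 0.01872 g ÷ 1.008 g/mol = 0.01857 mol
Cl: 0.1317 g ÷ 35.45 g/mol = 0.003715 mol
O: 0.1783 g ÷ 16.00 g/mol = 0.01114 mol
Divide by the smallest (0.003715 mol Cl): C 5.998, H 4.999, Cl 1.000, O 3.000
≈ 6:5:1:3 → C6H5ClO3
Empirical-formula mass = 160.55 g/mol
n = 475 / 160.55 = 2.96 ≈ 3
Molecular formula = (C6H5ClO3)×3 = C18H15Cl3O9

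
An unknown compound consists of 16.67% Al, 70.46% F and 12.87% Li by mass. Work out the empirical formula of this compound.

Assume 100 g: 16.67 g Al, 70.46 g F, 12.87 g Li.
n(Al) = 16.67/26.98 = 0.6179, n(F) = 70.46/19.00 = 3.708, n(Li) = 12.87/6.94 = 1.854
Ratios (÷ 0.6179): Al 1.000, F 6.002, Li 3.001
≈ 1:6:3 → AlF6Li3

AlF6Li3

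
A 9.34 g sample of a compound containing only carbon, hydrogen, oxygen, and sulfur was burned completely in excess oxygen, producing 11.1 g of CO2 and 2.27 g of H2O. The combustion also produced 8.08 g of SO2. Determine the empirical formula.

mol C = 11.1 / 44.01 = 0.2522; mass C = 0.2522 × 12.01 = 3.029 g
mol H = 2 × (2.27 / 18.02) = 0.2519; mass H = 0.2519 × 1.008 = 0.2540 g
mol S = 8.08 / 64.07 = 0.1261; mass S = 4.044 g
mass O = 9.34 − (7.327) = 2.013 g → mol O = 0.1258
Ratios (÷ 0.1258): C 2.005, H 2.003, O 1.000, S 1.003
→ C2H2OS

C2H2OS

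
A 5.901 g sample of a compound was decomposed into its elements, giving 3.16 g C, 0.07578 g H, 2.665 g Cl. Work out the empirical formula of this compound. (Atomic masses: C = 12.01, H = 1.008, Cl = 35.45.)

Moles — C: 3.16 / 12.01 = 0.2631 mol; H: 0.07578 / 1.008 = 0.07518 mol; Cl: 2.665 / 35.45 = 0.07518 mol
Divide by the smallest (0.07518 mol Cl): C 3.500, H 1.000, Cl 1.000
Multiply by 2: C 7.00, H 2.00, Cl 2.00 → C7H2Cl2

C7H2Cl2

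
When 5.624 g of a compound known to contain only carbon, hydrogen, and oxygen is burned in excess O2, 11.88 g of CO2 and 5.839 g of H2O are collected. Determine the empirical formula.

C5H12O2

mol C = 11.88 / 44.01 = 0.2699; mass C = 0.2699 × 12.01 = 3.242 g
mol H = 2 × (5.839 / 18.02) = 0.6481; mass H = 0.6481 × 1.008 = 0.6532 g
mass O = 5.624 − (3.895) = 1.729 g → mol O = 0.1080
Smallest is O at 0.108 mol; normalising gives C 2.498, H 5.998, O 1.000
Scaling by 2: C 5.00, H 12.00, O 2.00 → C5H12O2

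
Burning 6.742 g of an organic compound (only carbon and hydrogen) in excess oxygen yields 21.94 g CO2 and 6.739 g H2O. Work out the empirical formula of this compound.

mol C = 21.94 / 44.01 = 0.4985; mass C = 0.4985 × 12.01 = 5.987 g
mol H = 2 × (6.739 / 18.02) = 0.7479; mass H = 0.7479 × 1.008 = 0.7539 g
Smallest is C at 0.4985 mol; normalising gives C 1.000, H 1.500
Scaling by 2: C 2.00, H 3.00 → C2H3

C2H3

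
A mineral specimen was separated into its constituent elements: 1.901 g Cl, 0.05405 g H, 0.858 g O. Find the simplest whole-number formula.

Moles — Cl: 1.901 / 35.45 = 0.05362 mol; H: 0.05405 / 1.008 = 0.05362 mol; O: 0.858 / 16.00 = 0.05362 mol
Ratios (÷ 0.05362): Cl 1.000, H 1.000, O 1.000
≈ 1:1:1 → ClHO

ClHO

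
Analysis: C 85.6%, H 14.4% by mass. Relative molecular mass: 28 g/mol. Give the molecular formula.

C2H4

Assume 100 g: 85.6 g C, 14.4 g H.
n(C) = 85.6/12.01 = 7.127, n(H) = 14.4/1.008 = 14.29
Ratios (÷ 7.127): C 1.000, H 2.004
≈ 1:2 → CH2
Empirical-formula mass = 14.03 g/mol
n = 28 / 14.03 = 2.00 ≈ 2
Molecular formula = (CH2)×2 = C2H4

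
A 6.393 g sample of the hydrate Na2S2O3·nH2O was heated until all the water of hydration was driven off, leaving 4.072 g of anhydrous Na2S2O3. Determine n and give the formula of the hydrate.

Na2S2O3·5H2O

Mass of water lost = 6.393 − 4.072 = 2.321 g → 2.321 / 18.02 = 0.1288 mol H2O
Molar mass of Na2S2O3 = 158.12 g/mol → mol Na2S2O3 = 4.072 / 158.12 = 0.02575
n = 0.1288 / 0.02575 = 5.00 ≈ 5 → Na2S2O3·5H2O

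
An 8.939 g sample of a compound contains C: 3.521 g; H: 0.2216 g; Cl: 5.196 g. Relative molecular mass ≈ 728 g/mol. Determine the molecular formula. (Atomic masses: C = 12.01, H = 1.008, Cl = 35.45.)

n(C) = 3.521/12.01 = 0.2932, n(H) = 0.2216/1.008 = 0.2198, n(Cl) = 5.196/35.45 = 0.1466
Divide by the smallest (0.1466 mol Cl): C 2.000, H 1.500, Cl 1.000
Multiply by 2: C 4.00, H 3.00, Cl 2.00 → C4H3Cl2
Empirical-formula mass = 121.96 g/mol
n = 728 / 121.96 = 5.97 ≈ 6
Molecular formula = (C4H3Cl2)×6 = C24H18Cl12

C24H18Cl12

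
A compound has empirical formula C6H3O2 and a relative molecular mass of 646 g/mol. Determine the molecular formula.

Empirical-formula mass = 107.08 g/mol
n = 646 / 107.08 = 6.03 ≈ 6
Molecular formula = (C6H3O2)6 = C36H18O12

C36H18O12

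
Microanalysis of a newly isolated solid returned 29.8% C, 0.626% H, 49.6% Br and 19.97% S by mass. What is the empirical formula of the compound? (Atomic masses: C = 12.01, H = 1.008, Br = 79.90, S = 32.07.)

C4HBrS

Assume 100 g: 29.8 g C, 0.626 g H, 49.6 g Br, 19.97 g S.
n(C) = 29.8/12.01 = 2.481, n(H) = 0.626/1.008 = 0.621, n(Br) = 49.6/79.90 = 0.6208, n(S) = 19.97/32.07 = 0.6227
Smallest is Br at 0.6208 mol; normalising gives C 3.997, H 1.000, Br 1.000, S 1.003
Ratio ≈ 4:1:1:1, so the empirical formula is C4HBrS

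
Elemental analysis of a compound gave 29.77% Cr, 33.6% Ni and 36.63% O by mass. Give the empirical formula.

CrNiO4

Assume 100 g: 29.77 g Cr, 33.6 g Ni, 36.63 g O.
n(Cr) = 29.77/52.00 = 0.5725, n(Ni) = 33.6/58.69 = 0.5725, n(O) = 36.63/16.00 = 2.289
Divide by the smallest (0.5725 mol Ni): Cr 1.000, Ni 1.000, O 3.999
≈ 1:1:4 → CrNiO4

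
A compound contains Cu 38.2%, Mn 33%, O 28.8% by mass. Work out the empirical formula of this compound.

Assume 100 g: 38.2 g Cu, 33 g Mn, 28.8 g O.
Moles — Cu: 38.2 / 63.55 = 0.6011 mol; Mn: 33 / 54.94 = 0.6007 mol; O: 28.8 / 16.00 = 1.8 mol
Ratios (÷ 0.6007): Cu 1.001, Mn 1.000, O 2.997
Ratio ≈ 1:1:3, so the empirical formula is CuMnO3

CuMnO3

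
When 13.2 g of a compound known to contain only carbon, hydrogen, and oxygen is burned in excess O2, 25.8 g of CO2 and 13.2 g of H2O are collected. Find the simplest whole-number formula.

C2H5O

mol C = 25.8 / 44.01 = 0.5862; mass C = 0.5862 × 12.01 = 7.041 g
mol H = 2 × (13.2 / 18.02) = 1.465; mass H = 1.465 × 1.008 = 1.477 g
mass O = 13.2 − (8.517) = 4.683 g → mol O = 0.2927
Divide by the smallest (0.2927 mol O): C 2.003, H 5.006, O 1.000
→ C2H5O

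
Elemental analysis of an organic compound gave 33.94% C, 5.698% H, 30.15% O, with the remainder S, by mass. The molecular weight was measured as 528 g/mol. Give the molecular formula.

C15H30O10S5

Assume 100 g: 33.94 g C, 5.698 g H, 30.15 g O, 30.212 g S.
C: 33.94 g ÷ 12.01 g/mol = 2.826 mol
H: 5.698 g ÷ 1.008 g/mol = 5.653 mol
O: 30.15 g ÷ 16.00 g/mol = 1.884 mol
S: 30.212 g ÷ 32.07 g/mol = 0.9421 mol
Smallest is S at 0.9421 mol; normalising gives C 3.000, H 6.000, O 2.000, S 1.000
→ C3H6O2S
Empirical-formula mass = 106.15 g/mol
n = 528 / 106.15 = 4.97 ≈ 5
Molecular formula = (C3H6O2S)×5 = C15H30O10S5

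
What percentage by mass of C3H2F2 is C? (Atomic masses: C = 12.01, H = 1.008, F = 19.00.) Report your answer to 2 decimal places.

Molar mass = 3(12.01) + 2(1.008) + 2(19.00) = 76.046 g/mol
Mass of C per mole = 3 × 12.01 = 36.030 g
% C = 36.030 / 76.046 × 100 = 47.38%

47.38%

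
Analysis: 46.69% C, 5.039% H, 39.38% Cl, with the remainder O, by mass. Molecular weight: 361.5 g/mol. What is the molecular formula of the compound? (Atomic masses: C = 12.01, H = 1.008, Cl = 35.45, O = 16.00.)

Assume 100 g: 46.69 g C, 5.039 g H, 39.38 g Cl, 8.891 g O.
n(C) = 46.69/12.01 = 3.888, n(H) = 5.039/1.008 = 4.999, n(Cl) = 39.38/35.45 = 1.111, n(O) = 8.891/16.00 = 0.5557
Ratios (÷ 0.5557): C 6.996, H 8.996, Cl 1.999, O 1.000
Ratio ≈ 7:9:2:1, so the empirical formula is C7H9Cl2O
Empirical-formula mass = 180.04 g/mol
n = 361.5 / 180.04 = 2.01 ≈ 2
Molecular formula = (C7H9Cl2O)×2 = C14H18Cl4O2

C14H18Cl4O2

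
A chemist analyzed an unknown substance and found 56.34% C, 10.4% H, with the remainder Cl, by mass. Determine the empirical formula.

C5H11Cl

Assume 100 g: 56.34 g C, 10.4 g H, 33.26 g Cl.
C: 56.34 g ÷ 12.01 g/mol = 4.691 mol
H: 10.4 g ÷ 1.008 g/mol = 10.32 mol
Cl: 33.26 g ÷ 35.45 g/mol = 0.9382 mol
Ratios (÷ 0.9382): C 5.000, H 10.997, Cl 1.000
→ C5H11Cl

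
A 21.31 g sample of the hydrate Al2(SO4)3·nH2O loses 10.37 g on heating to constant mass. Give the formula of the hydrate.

Al2(SO4)3·18H2O

Mass of anhydrous Al2(SO4)3 = 21.31 − 10.37 = 10.94 g
mol H2O = 10.37 / 18.02 = 0.5755
Molar mass of Al2(SO4)3 = 342.17 g/mol → mol Al2(SO4)3 = 10.94 / 342.17 = 0.03197
n = 0.5755 / 0.03197 = 18.00 ≈ 18 → Al2(SO4)3·18H2O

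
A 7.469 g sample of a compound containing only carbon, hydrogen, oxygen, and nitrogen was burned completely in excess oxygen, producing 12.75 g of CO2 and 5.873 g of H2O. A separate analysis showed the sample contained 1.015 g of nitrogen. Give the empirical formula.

C4H9NO2

mol C = 12.75 / 44.01 = 0.2897; mass C = 0.2897 × 12.01 = 3.479 g
mol H = 2 × (5.873 / 18.02) = 0.6518; mass H = 0.6518 × 1.008 = 0.6570 g
mol N = 1.015 / 14.01 = 0.07245
mass O = 7.469 − (5.151) = 2.318 g → mol O = 0.1448
Ratios (÷ 0.07245): C 3.999, H 8.997, N 1.000, O 1.999
Ratio ≈ 4:9:1:2, so the empirical formula is C4H9NO2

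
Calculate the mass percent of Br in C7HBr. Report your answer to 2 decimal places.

Molar mass = 7(12.01) + 1(1.008) + 1(79.90) = 164.978 g/mol
Mass of Br per mole = 1 × 79.90 = 79.900 g
% Br = 79.900 / 164.978 × 100 = 48.43%

48.43%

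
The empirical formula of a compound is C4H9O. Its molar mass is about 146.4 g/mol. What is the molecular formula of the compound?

Empirical-formula mass = 73.11 g/mol
n = 146.4 / 73.11 = 2.00 ≈ 2
Molecular formula = (C4H9O)2 = C8H18O2

C8H18O2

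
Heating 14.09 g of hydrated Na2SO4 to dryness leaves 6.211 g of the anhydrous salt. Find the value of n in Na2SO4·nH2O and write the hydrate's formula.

Na2SO4·10H2O

Mass of water lost = 14.09 − 6.211 = 7.879 g → 7.879 / 18.02 = 0.4372 mol H2O
Molar mass of Na2SO4 = 142.05 g/mol → mol Na2SO4 = 6.211 / 142.05 = 0.04372
n = 0.4372 / 0.04372 = 10.00 ≈ 10 → Na2SO4·10H2O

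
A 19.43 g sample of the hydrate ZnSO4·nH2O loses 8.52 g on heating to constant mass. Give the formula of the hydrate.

Mass of anhydrous ZnSO4 = 19.43 − 8.52 = 10.91 g
mol H2O = 8.52 / 18.02 = 0.4728
Molar mass of ZnSO4 = 161.45 g/mol → mol ZnSO4 = 10.91 / 161.45 = 0.06758
n = 0.4728 / 0.06758 = 7.00 ≈ 7 → ZnSO4·7H2O

ZnSO4·7H2O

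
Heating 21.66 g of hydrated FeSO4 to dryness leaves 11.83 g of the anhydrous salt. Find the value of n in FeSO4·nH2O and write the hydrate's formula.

Mass of water lost = 21.66 − 11.83 = 9.83 g → 9.83 / 18.02 = 0.5455 mol H2O
Molar mass of FeSO4 = 151.92 g/mol → mol FeSO4 = 11.83 / 151.92 = 0.07787
n = 0.5455 / 0.07787 = 7.01 ≈ 7 → FeSO4·7H2O

FeSO4·7H2O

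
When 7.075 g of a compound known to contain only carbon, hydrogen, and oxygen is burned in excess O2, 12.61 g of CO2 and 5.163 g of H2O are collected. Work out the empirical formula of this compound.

C3H6O2

mol C = 12.61 / 44.01 = 0.2865; mass C = 0.2865 × 12.01 = 3.441 g
mol H = 2 × (5.163 / 18.02) = 0.5730; mass H = 0.5730 × 1.008 = 0.5776 g
mass O = 7.075 − (4.019) = 3.056 g → mol O = 0.1910
Divide by the smallest (0.191 mol O): C 1.500, H 3.000, O 1.000
Scaling by 2: C 3.00, H 6.00, O 2.00 → C3H6O2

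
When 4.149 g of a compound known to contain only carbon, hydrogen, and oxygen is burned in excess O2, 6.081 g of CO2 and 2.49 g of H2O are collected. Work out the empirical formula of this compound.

CH2O

mol C = 6.081 / 44.01 = 0.1382; mass C = 0.1382 × 12.01 = 1.659 g
mol H = 2 × (2.49 / 18.02) = 0.2764; mass H = 0.2764 × 1.008 = 0.2786 g
mass O = 4.149 − (1.938) = 2.211 g → mol O = 0.1382
Smallest is C at 0.1382 mol; normalising gives C 1.000, H 2.000, O 1.000
Ratio ≈ 1:2:1, so the empirical formula is CH2O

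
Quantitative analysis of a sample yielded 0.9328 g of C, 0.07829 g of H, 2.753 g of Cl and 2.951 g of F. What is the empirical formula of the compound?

CHClF2

Moles — C: 0.9328 / 12.01 = 0.07767 mol; H: 0.07829 / 1.008 = 0.07767 mol; Cl: 2.753 / 35.45 = 0.07766 mol; F: 2.951 / 19.00 = 0.1553 mol
Smallest is Cl at 0.07766 mol; normalising gives C 1.000, H 1.000, Cl 1.000, F 2.000
≈ 1:1:1:2 → CHClF2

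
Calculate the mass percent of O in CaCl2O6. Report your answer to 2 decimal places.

Molar mass = 1(40.08) + 2(35.45) + 6(16.00) = 206.980 g/mol
Mass of O per mole = 6 × 16.00 = 96.000 g
% O = 96.000 / 206.980 × 100 = 46.38%

46.38%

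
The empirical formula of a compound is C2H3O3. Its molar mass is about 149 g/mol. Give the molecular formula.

C4H6O6

Empirical-formula mass = 75.04 g/mol
n = 149 / 75.04 = 1.99 ≈ 2
Molecular formula = (C2H3O3)2 = C4H6O6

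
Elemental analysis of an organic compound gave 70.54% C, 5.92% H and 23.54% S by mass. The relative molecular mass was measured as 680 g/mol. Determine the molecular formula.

Assume 100 g: 70.54 g C, 5.92 g H, 23.54 g S.
n(C) = 70.54/12.01 = 5.873, n(H) = 5.92/1.008 = 5.873, n(S) = 23.54/32.07 = 0.734
Ratios (÷ 0.734): C 8.002, H 8.001, S 1.000
Ratio ≈ 8:8:1, so the empirical formula is C8H8S
Empirical-formula mass = 136.21 g/mol
n = 680 / 136.21 = 4.99 ≈ 5
Molecular formula = (C8H8S)×5 = C40H40S5

C40H40S5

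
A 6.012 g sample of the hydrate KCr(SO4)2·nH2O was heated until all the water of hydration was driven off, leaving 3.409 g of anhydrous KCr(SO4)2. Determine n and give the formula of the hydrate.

Mass of water lost = 6.012 − 3.409 = 2.603 g → 2.603 / 18.02 = 0.1445 mol H2O
Molar mass of KCr(SO4)2 = 283.24 g/mol → mol KCr(SO4)2 = 3.409 / 283.24 = 0.01204
n = 0.1445 / 0.01204 = 12.00 ≈ 12 → KCr(SO4)2·12H2O

KCr(SO4)2·12H2O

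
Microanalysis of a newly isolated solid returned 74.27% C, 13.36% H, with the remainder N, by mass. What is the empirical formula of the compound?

C7H15N

Assume 100 g: 74.27 g C, 13.36 g H, 12.37 g N.
n(C) = 74.27/12.01 = 6.184, n(H) = 13.36/1.008 = 13.25, n(N) = 12.37/14.01 = 0.8829
Smallest is N at 0.8829 mol; normalising gives C 7.004, H 15.011, N 1.000
Ratio ≈ 7:15:1, so the empirical formula is C7H15N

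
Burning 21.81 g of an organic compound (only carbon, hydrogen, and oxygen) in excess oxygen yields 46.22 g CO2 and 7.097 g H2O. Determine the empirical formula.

C4H3O2

mol C = 46.22 / 44.01 = 1.050; mass C = 1.050 × 12.01 = 12.61 g
mol H = 2 × (7.097 / 18.02) = 0.7877; mass H = 0.7877 × 1.008 = 0.7940 g
mass O = 21.81 − (13.41) = 8.403 g → mol O = 0.5252
Smallest is O at 0.5252 mol; normalising gives C 2.000, H 1.500, O 1.000
×2: C 4.00, H 3.00, O 2.00 → C4H3O2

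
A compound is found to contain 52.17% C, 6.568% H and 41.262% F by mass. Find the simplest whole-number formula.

Assume 100 g: 52.17 g C, 6.568 g H, 41.262 g F.
Moles — C: 52.17 / 12.01 = 4.344 mol; H: 6.568 / 1.008 = 6.516 mol; F: 41.262 / 19.00 = 2.172 mol
Smallest is F at 2.172 mol; normalising gives C 2.000, H 3.000, F 1.000
→ C2H3F

C2H3F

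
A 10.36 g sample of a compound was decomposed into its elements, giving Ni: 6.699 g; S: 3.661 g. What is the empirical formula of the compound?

n(Ni) = 6.699/58.69 = 0.1141, n(S) = 3.661/32.07 = 0.1142
Divide by the smallest (0.1141 mol Ni): Ni 1.000, S 1.000
→ NiS

NiS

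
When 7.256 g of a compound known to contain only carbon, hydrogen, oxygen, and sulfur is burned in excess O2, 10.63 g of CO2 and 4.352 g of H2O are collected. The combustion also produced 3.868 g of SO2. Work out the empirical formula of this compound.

C4H8O2S

mol C = 10.63 / 44.01 = 0.2415; mass C = 0.2415 × 12.01 = 2.901 g
mol H = 2 × (4.352 / 18.02) = 0.4830; mass H = 0.4830 × 1.008 = 0.4869 g
mol S = 3.868 / 64.07 = 0.06037; mass S = 1.936 g
mass O = 7.256 − (5.324) = 1.932 g → mol O = 0.1208
Divide by the smallest (0.06037 mol S): C 4.001, H 8.001, O 2.000, S 1.000
→ C4H8O2S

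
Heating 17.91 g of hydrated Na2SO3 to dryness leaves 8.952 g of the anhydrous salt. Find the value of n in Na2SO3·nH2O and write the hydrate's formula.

Na2SO3·7H2O

Mass of water lost = 17.91 − 8.952 = 8.958 g → 8.958 / 18.02 = 0.4971 mol H2O
Molar mass of Na2SO3 = 126.05 g/mol → mol Na2SO3 = 8.952 / 126.05 = 0.07102
n = 0.4971 / 0.07102 = 7.00 ≈ 7 → Na2SO3·7H2O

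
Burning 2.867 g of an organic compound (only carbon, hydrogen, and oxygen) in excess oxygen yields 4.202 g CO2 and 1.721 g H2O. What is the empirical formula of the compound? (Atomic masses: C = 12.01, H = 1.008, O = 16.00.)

mol C = 4.202 / 44.01 = 0.09548; mass C = 0.09548 × 12.01 = 1.147 g
mol H = 2 × (1.721 / 18.02) = 0.1910; mass H = 0.1910 × 1.008 = 0.1925 g
mass O = 2.867 − (1.339) = 1.528 g → mol O = 0.09549
Smallest is C at 0.09548 mol; normalising gives C 1.000, H 2.001, O 1.000
→ CH2O

CH2O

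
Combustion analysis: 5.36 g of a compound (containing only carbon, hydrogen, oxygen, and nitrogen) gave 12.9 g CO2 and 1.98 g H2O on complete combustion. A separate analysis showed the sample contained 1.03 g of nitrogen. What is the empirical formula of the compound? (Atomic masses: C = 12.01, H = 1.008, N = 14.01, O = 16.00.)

C8H6N2O

mol C = 12.9 / 44.01 = 0.2931; mass C = 0.2931 × 12.01 = 3.520 g
mol H = 2 × (1.98 / 18.02) = 0.2198; mass H = 0.2198 × 1.008 = 0.2215 g
mol N = 1.03 / 14.01 = 0.07352
mass O = 5.36 − (4.772) = 0.5882 g → mol O = 0.03676
Ratios (÷ 0.03676): C 7.974, H 5.978, N 2.000, O 1.000
→ C8H6N2O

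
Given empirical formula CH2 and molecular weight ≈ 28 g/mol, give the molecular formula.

C2H4

Empirical-formula mass = 14.03 g/mol
n = 28 / 14.03 = 2.00 ≈ 2
Molecular formula = (CH2)2 = C2H4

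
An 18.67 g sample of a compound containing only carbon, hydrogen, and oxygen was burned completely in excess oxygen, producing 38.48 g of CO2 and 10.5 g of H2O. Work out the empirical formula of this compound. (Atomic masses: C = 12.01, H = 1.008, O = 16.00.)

C6H8O3

mol C = 38.48 / 44.01 = 0.8743; mass C = 0.8743 × 12.01 = 10.50 g
mol H = 2 × (10.5 / 18.02) = 1.165; mass H = 1.165 × 1.008 = 1.175 g
mass O = 18.67 − (11.68) = 6.994 g → mol O = 0.4372
Divide by the smallest (0.4372 mol O): C 2.000, H 2.666, O 1.000
Scaling by 3: C 6.00, H 8.00, O 3.00 → C6H8O3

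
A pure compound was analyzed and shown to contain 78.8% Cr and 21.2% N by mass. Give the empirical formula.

CrN

Assume 100 g: 78.8 g Cr, 21.2 g N.
n(Cr) = 78.8/52.00 = 1.515, n(N) = 21.2/14.01 = 1.513
Smallest is N at 1.513 mol; normalising gives Cr 1.001, N 1.000
Ratio ≈ 1:1, so the empirical formula is CrN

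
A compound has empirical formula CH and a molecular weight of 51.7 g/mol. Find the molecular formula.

C4H4

Empirical-formula mass = 13.02 g/mol
n = 51.7 / 13.02 = 3.97 ≈ 4
Molecular formula = (CH)4 = C4H4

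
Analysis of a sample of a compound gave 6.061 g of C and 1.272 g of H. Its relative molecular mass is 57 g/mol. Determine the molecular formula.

C4H10

C: 6.061 g ÷ 12.01 g/mol = 0.5047 mol
H: 1.272 g ÷ 1.008 g/mol = 1.262 mol
Ratios (÷ 0.5047): C 1.000, H 2.500
Scaling by 2: C 2.00, H 5.00 → C2H5
Empirical-formula mass = 29.06 g/mol
n = 57 / 29.06 = 1.96 ≈ 2
Molecular formula = (C2H5)×2 = C4H10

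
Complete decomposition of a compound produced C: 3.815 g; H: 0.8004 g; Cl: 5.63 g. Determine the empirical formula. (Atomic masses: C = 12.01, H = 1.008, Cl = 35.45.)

C2H5Cl

Moles — C: 3.815 / 12.01 = 0.3177 mol; H: 0.8004 / 1.008 = 0.794 mol; Cl: 5.63 / 35.45 = 0.1588 mol
Ratios (÷ 0.1588): C 2.000, H 5.000, Cl 1.000
→ C2H5Cl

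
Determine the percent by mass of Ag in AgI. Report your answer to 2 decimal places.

Molar mass = 1(107.87) + 1(126.90) = 234.770 g/mol
Mass of Ag per mole = 1 × 107.87 = 107.870 g
% Ag = 107.870 / 234.770 × 100 = 45.95%

45.95%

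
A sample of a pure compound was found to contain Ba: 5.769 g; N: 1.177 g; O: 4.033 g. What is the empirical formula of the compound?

Ba: 5.769 g ÷ 137.33 g/mol = 0.04201 mol
N: 1.177 g ÷ 14.01 g/mol = 0.08401 mol
O: 4.033 g ÷ 16.00 g/mol = 0.2521 mol
Smallest is Ba at 0.04201 mol; normalising gives Ba 1.000, N 2.000, O 6.000
≈ 1:2:6 → BaN2O6

BaN2O6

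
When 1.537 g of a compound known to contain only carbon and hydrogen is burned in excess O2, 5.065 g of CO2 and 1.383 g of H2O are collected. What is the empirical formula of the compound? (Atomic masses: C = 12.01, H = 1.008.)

mol C = 5.065 / 44.01 = 0.1151; mass C = 0.1151 × 12.01 = 1.382 g
mol H = 2 × (1.383 / 18.02) = 0.1535; mass H = 0.1535 × 1.008 = 0.1547 g
Smallest is C at 0.1151 mol; normalising gives C 1.000, H 1.334
Scaling by 3: C 3.00, H 4.00 → C3H4

C3H4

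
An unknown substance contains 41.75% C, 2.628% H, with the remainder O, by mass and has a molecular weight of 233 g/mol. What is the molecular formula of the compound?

Assume 100 g: 41.75 g C, 2.628 g H, 55.622 g O.
Moles — C: 41.75 / 12.01 = 3.476 mol; H: 2.628 / 1.008 = 2.607 mol; O: 55.622 / 16.00 = 3.476 mol
Divide by the smallest (2.607 mol H): C 1.333, H 1.000, O 1.333
×3: C 4.00, H 3.00, O 4.00 → C4H3O4
Empirical-formula mass = 115.06 g/mol
n = 233 / 115.06 = 2.02 ≈ 2
Molecular formula = (C4H3O4)×2 = C8H6O8

C8H6O8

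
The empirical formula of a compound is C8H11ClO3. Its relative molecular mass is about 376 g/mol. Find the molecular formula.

Empirical-formula mass = 190.62 g/mol
n = 376 / 190.62 = 1.97 ≈ 2
Molecular formula = (C8H11ClO3)2 = C16H22Cl2O6

C16H22Cl2O6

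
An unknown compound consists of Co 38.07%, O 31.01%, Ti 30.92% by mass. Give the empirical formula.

CoO3Ti

Assume 100 g: 38.07 g Co, 31.01 g O, 30.92 g Ti.
n(Co) = 38.07/58.93 = 0.646, n(O) = 31.01/16.00 = 1.938, n(Ti) = 30.92/47.87 = 0.6459
Ratios (÷ 0.6459): Co 1.000, O 3.001, Ti 1.000
Ratio ≈ 1:3:1, so the empirical formula is CoO3Ti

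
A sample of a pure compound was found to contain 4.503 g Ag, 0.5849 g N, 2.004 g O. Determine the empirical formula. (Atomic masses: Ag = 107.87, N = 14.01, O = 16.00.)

n(Ag) = 4.503/107.87 = 0.04174, n(N) = 0.5849/14.01 = 0.04175, n(O) = 2.004/16.00 = 0.1253
Smallest is Ag at 0.04174 mol; normalising gives Ag 1.000, N 1.000, O 3.000
≈ 1:1:3 → AgNO3

AgNO3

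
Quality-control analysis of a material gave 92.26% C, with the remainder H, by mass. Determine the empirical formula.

Assume 100 g: 92.26 g C, 7.74 g H.
n(C) = 92.26/12.01 = 7.682, n(H) = 7.74/1.008 = 7.679
Ratios (÷ 7.679): C 1.000, H 1.000
→ CH

CH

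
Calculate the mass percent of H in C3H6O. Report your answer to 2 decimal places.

10.41%

Molar mass = 3(12.01) + 6(1.008) + 1(16.00) = 58.078 g/mol
Mass of H per mole = 6 × 1.008 = 6.048 g
% H = 6.048 / 58.078 × 100 = 10.41%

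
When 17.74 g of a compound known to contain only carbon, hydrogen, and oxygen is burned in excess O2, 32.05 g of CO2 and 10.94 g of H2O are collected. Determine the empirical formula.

C3H5O2

mol C = 32.05 / 44.01 = 0.7282; mass C = 0.7282 × 12.01 = 8.746 g
mol H = 2 × (10.94 / 18.02) = 1.214; mass H = 1.214 × 1.008 = 1.224 g
mass O = 17.74 − (9.970) = 7.770 g → mol O = 0.4856
Divide by the smallest (0.4856 mol O): C 1.500, H 2.500, O 1.000
×2: C 3.00, H 5.00, O 2.00 → C3H5O2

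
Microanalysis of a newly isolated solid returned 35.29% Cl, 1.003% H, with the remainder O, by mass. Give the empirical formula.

ClHO4

Assume 100 g: 35.29 g Cl, 1.003 g H, 63.707 g O.
Cl: 35.29 g ÷ 35.45 g/mol = 0.9955 mol
H: 1.003 g ÷ 1.008 g/mol = 0.995 mol
O: 63.707 g ÷ 16.00 g/mol = 3.982 mol
Ratios (÷ 0.995): Cl 1.000, H 1.000, O 4.002
→ ClHO4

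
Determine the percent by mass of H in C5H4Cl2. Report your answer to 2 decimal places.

2.99%

Molar mass = 5(12.01) + 4(1.008) + 2(35.45) = 134.982 g/mol
Mass of H per mole = 4 × 1.008 = 4.032 g
% H = 4.032 / 134.982 × 100 = 2.99%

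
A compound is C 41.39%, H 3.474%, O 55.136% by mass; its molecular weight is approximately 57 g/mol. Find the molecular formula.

Assume 100 g: 41.39 g C, 3.474 g H, 55.136 g O.
C: 41.39 g ÷ 12.01 g/mol = 3.446 mol
H: 3.474 g ÷ 1.008 g/mol = 3.446 mol
O: 55.136 g ÷ 16.00 g/mol = 3.446 mol
Divide by the smallest (3.446 mol O): C 1.000, H 1.000, O 1.000
→ CHO
Empirical-formula mass = 29.02 g/mol
n = 57 / 29.02 = 1.96 ≈ 2
Molecular formula = (CHO)×2 = C2H2O2

C2H2O2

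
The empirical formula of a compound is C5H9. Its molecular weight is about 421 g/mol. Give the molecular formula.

C30H54

Empirical-formula mass = 69.12 g/mol
n = 421 / 69.12 = 6.09 ≈ 6
Molecular formula = (C5H9)6 = C30H54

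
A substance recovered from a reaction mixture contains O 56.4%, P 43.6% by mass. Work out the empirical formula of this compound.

Assume 100 g: 56.4 g O, 43.6 g P.
n(O) = 56.4/16.00 = 3.525, n(P) = 43.6/30.97 = 1.408
Divide by the smallest (1.408 mol P): O 2.504, P 1.000
Scaling by 2: O 5.01, P 2.00 → O5P2

O5P2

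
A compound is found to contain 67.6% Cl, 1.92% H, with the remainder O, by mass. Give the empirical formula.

ClHO

Assume 100 g: 67.6 g Cl, 1.92 g H, 30.48 g O.
n(Cl) = 67.6/35.45 = 1.907, n(H) = 1.92/1.008 = 1.905, n(O) = 30.48/16.00 = 1.905
Divide by the smallest (1.905 mol H): Cl 1.001, H 1.000, O 1.000
≈ 1:1:1 → ClHO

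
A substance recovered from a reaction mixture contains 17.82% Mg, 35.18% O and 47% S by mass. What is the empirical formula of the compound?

Assume 100 g: 17.82 g Mg, 35.18 g O, 47 g S.
Mg: 17.82 g ÷ 24.31 g/mol = 0.733 mol
O: 35.18 g ÷ 16.00 g/mol = 2.199 mol
S: 47 g ÷ 32.07 g/mol = 1.466 mol
Ratios (÷ 0.733): Mg 1.000, O 3.000, S 1.999
→ MgO3S2

MgO3S2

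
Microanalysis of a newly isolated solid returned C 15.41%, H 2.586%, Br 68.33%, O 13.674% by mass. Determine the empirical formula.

C3H6Br2O2

Assume 100 g: 15.41 g C, 2.586 g H, 68.33 g Br, 13.674 g O.
C: 15.41 g ÷ 12.01 g/mol = 1.283 mol
H: 2.586 g ÷ 1.008 g/mol = 2.565 mol
Br: 68.33 g ÷ 79.90 g/mol = 0.8552 mol
O: 13.674 g ÷ 16.00 g/mol = 0.8546 mol
Ratios (÷ 0.8546): C 1.501, H 3.002, Br 1.001, O 1.000
Multiply by 2: C 3.00, H 6.00, Br 2.00, O 2.00 → C3H6Br2O2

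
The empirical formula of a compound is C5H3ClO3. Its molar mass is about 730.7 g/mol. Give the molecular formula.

Empirical-formula mass = 146.52 g/mol
n = 730.7 / 146.52 = 4.99 ≈ 5
Molecular formula = (C5H3ClO3)5 = C25H15Cl5O15

C25H15Cl5O15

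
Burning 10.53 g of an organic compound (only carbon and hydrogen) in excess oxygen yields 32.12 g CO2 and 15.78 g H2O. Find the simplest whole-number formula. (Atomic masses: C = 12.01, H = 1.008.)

C5H12

mol C = 32.12 / 44.01 = 0.7298; mass C = 0.7298 × 12.01 = 8.765 g
mol H = 2 × (15.78 / 18.02) = 1.751; mass H = 1.751 × 1.008 = 1.765 g
Ratios (÷ 0.7298): C 1.000, H 2.400
×5: C 5.00, H 12.00 → C5H12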